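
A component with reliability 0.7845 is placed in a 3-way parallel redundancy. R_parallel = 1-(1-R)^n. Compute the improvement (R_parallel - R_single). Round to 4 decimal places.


R_single = 0.7845, n = 3
1 - R_single = 0.2155
(1 - R_single)^n = 0.2155^3 = 0.01
R_parallel = 1 - 0.01 = 0.99
Improvement = 0.99 - 0.7845
Improvement = 0.2055

0.2055


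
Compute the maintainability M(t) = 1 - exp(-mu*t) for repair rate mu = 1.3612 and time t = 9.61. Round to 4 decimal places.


mu = 1.3612, t = 9.61
mu * t = 1.3612 * 9.61 = 13.0811
exp(-13.0811) = 0.0
M(t) = 1 - 0.0
M(t) = 1.0

1.0


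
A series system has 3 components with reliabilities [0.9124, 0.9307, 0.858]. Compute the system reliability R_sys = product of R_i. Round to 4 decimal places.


Components: [0.9124, 0.9307, 0.858]
After component 1 (R=0.9124): product = 0.9124
After component 2 (R=0.9307): product = 0.8492
After component 3 (R=0.858): product = 0.7286
R_sys = 0.7286

0.7286


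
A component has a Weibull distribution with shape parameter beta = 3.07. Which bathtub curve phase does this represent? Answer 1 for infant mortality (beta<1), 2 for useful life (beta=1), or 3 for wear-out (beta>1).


beta = 3.07
Compare beta to 1:
beta < 1 => infant mortality (phase 1)
beta = 1 => useful life (phase 2)
beta > 1 => wear-out (phase 3)
Since beta = 3.07, this is wear-out (increasing failure rate)
Phase = 3

3


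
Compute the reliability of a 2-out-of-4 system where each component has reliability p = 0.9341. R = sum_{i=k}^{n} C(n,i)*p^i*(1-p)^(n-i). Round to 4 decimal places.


k = 2, n = 4, p = 0.9341
i=2: C(4,2)=6 * 0.9341^2 * 0.0659^2 = 0.0227
i=3: C(4,3)=4 * 0.9341^3 * 0.0659^1 = 0.2148
i=4: C(4,4)=1 * 0.9341^4 * 0.0659^0 = 0.7613
R = sum of terms = 0.9989

0.9989


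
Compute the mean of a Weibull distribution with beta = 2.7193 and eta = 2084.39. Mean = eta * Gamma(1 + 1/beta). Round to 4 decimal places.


beta = 2.7193, eta = 2084.39
1/beta = 0.3677
1 + 1/beta = 1.3677
Gamma(1.3677) = 0.8895
Mean = 2084.39 * 0.8895
Mean = 1854.0689

1854.0689


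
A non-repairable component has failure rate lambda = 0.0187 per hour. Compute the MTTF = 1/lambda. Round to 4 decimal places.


lambda = 0.0187
MTTF = 1 / 0.0187
MTTF = 53.4759

53.4759


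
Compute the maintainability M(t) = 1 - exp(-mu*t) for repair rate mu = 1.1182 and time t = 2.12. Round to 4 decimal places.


mu = 1.1182, t = 2.12
mu * t = 1.1182 * 2.12 = 2.3706
exp(-2.3706) = 0.0934
M(t) = 1 - 0.0934
M(t) = 0.9066

0.9066


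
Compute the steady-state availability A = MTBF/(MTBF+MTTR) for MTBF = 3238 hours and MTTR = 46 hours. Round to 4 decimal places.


MTBF = 3238
MTTR = 46
MTBF + MTTR = 3284
A = 3238 / 3284
A = 0.986

0.986


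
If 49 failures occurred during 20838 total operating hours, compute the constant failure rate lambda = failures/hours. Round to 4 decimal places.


failures = 49
total_hours = 20838
lambda = 49 / 20838
lambda = 0.0024

0.0024


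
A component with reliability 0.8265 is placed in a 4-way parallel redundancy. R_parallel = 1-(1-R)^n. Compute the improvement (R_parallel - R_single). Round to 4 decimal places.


R_single = 0.8265, n = 4
1 - R_single = 0.1735
(1 - R_single)^n = 0.1735^4 = 0.0009
R_parallel = 1 - 0.0009 = 0.9991
Improvement = 0.9991 - 0.8265
Improvement = 0.1726

0.1726


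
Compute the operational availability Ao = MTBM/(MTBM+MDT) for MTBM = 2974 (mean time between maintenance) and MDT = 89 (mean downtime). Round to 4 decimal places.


MTBM = 2974
MDT = 89
MTBM + MDT = 3063
Ao = 2974 / 3063
Ao = 0.9709

0.9709


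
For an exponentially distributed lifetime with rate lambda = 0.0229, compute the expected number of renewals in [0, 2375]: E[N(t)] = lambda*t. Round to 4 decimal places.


lambda = 0.0229
t = 2375
E[N(t)] = lambda * t
E[N(t)] = 0.0229 * 2375
E[N(t)] = 54.3875

54.3875


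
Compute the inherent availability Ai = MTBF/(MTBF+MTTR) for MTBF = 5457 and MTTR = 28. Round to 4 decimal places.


MTBF = 5457
MTTR = 28
MTBF + MTTR = 5485
Ai = 5457 / 5485
Ai = 0.9949

0.9949


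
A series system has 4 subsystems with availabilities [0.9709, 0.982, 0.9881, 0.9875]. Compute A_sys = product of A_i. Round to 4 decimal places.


Subsystems: [0.9709, 0.982, 0.9881, 0.9875]
After subsystem 1 (A=0.9709): product = 0.9709
After subsystem 2 (A=0.982): product = 0.9534
After subsystem 3 (A=0.9881): product = 0.9421
After subsystem 4 (A=0.9875): product = 0.9303
A_sys = 0.9303

0.9303


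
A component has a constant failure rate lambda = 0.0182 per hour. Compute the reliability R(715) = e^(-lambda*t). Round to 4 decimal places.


lambda = 0.0182
t = 715
lambda * t = 13.013
R(t) = e^(-13.013)
R(t) = 0.0

0.0


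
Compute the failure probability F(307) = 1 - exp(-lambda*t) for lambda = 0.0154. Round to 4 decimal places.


lambda = 0.0154, t = 307
lambda * t = 4.7278
exp(-4.7278) = 0.0088
F(t) = 1 - 0.0088
F(t) = 0.9912

0.9912


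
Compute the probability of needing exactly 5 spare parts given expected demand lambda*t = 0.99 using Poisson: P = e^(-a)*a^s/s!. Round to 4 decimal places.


a = 0.99, s = 5
e^(-a) = e^(-0.99) = 0.3716
a^s = 0.99^5 = 0.951
s! = 120
P = 0.3716 * 0.951 / 120
P = 0.0029

0.0029


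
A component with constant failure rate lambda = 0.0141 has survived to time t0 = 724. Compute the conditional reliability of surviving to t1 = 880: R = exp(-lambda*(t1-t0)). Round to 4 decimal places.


lambda = 0.0141
t0 = 724, t1 = 880
t1 - t0 = 156
lambda * (t1-t0) = 0.0141 * 156 = 2.1996
R = exp(-2.1996)
R = 0.1108

0.1108


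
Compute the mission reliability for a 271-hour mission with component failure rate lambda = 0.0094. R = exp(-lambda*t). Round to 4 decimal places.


lambda = 0.0094
mission_time = 271
lambda * t = 0.0094 * 271 = 2.5474
R = exp(-2.5474)
R = 0.0783

0.0783


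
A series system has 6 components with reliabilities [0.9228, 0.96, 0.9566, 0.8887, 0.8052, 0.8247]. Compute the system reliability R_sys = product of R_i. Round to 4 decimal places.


Components: [0.9228, 0.96, 0.9566, 0.8887, 0.8052, 0.8247]
After component 1 (R=0.9228): product = 0.9228
After component 2 (R=0.96): product = 0.8859
After component 3 (R=0.9566): product = 0.8474
After component 4 (R=0.8887): product = 0.7531
After component 5 (R=0.8052): product = 0.6064
After component 6 (R=0.8247): product = 0.5001
R_sys = 0.5001

0.5001


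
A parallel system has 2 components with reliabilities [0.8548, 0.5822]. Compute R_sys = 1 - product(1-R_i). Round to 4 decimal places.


Components: [0.8548, 0.5822]
(1 - 0.8548) = 0.1452, running product = 0.1452
(1 - 0.5822) = 0.4178, running product = 0.0607
Product of (1-R_i) = 0.0607
R_sys = 1 - 0.0607 = 0.9393

0.9393


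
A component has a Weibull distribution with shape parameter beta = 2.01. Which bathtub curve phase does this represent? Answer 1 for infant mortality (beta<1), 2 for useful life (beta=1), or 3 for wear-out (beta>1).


beta = 2.01
Compare beta to 1:
beta < 1 => infant mortality (phase 1)
beta = 1 => useful life (phase 2)
beta > 1 => wear-out (phase 3)
Since beta = 2.01, this is wear-out (increasing failure rate)
Phase = 3

3


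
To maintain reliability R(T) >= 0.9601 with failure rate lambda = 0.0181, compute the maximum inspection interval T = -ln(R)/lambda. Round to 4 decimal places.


R_target = 0.9601
lambda = 0.0181
-ln(0.9601) = 0.0407
T = 0.0407 / 0.0181
T = 2.2496

2.2496


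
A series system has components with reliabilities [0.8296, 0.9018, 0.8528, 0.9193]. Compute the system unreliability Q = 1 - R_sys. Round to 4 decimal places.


Components: [0.8296, 0.9018, 0.8528, 0.9193]
After component 1: product = 0.8296
After component 2: product = 0.7481
After component 3: product = 0.638
After component 4: product = 0.5865
R_sys = 0.5865
Q = 1 - 0.5865 = 0.4135

0.4135


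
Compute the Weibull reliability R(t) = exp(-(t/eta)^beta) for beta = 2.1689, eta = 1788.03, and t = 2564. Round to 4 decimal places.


beta = 2.1689, eta = 1788.03, t = 2564
t/eta = 2564 / 1788.03 = 1.434
(t/eta)^beta = 1.434^2.1689 = 2.1854
R(t) = exp(-2.1854)
R(t) = 0.1124

0.1124


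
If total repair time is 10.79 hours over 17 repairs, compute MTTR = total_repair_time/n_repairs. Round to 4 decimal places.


total_repair_time = 10.79
n_repairs = 17
MTTR = 10.79 / 17
MTTR = 0.6347

0.6347


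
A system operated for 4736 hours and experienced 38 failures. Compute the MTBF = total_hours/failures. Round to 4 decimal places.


total_hours = 4736
failures = 38
MTBF = 4736 / 38
MTBF = 124.6316

124.6316


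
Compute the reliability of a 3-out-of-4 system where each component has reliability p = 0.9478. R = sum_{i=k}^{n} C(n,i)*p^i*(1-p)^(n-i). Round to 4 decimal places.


k = 3, n = 4, p = 0.9478
i=3: C(4,3)=4 * 0.9478^3 * 0.0522^1 = 0.1778
i=4: C(4,4)=1 * 0.9478^4 * 0.0522^0 = 0.807
R = sum of terms = 0.9848

0.9848


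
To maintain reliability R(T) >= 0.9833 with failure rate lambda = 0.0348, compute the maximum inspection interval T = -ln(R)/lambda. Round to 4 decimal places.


R_target = 0.9833
lambda = 0.0348
-ln(0.9833) = 0.0168
T = 0.0168 / 0.0348
T = 0.4839

0.4839


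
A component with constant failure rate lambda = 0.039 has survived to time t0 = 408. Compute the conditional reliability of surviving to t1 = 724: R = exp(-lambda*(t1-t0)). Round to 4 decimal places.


lambda = 0.039
t0 = 408, t1 = 724
t1 - t0 = 316
lambda * (t1-t0) = 0.039 * 316 = 12.324
R = exp(-12.324)
R = 0.0

0.0


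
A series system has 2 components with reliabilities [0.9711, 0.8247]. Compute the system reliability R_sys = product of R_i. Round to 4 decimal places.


Components: [0.9711, 0.8247]
After component 1 (R=0.9711): product = 0.9711
After component 2 (R=0.8247): product = 0.8009
R_sys = 0.8009

0.8009


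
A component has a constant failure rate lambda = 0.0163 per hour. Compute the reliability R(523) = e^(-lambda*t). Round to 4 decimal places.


lambda = 0.0163
t = 523
lambda * t = 8.5249
R(t) = e^(-8.5249)
R(t) = 0.0002

0.0002


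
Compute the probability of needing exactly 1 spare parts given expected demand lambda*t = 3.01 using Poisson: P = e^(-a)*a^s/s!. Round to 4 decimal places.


a = 3.01, s = 1
e^(-a) = e^(-3.01) = 0.0493
a^s = 3.01^1 = 3.01
s! = 1
P = 0.0493 * 3.01 / 1
P = 0.1484

0.1484


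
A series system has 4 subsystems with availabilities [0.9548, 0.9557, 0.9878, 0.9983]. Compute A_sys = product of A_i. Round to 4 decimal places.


Subsystems: [0.9548, 0.9557, 0.9878, 0.9983]
After subsystem 1 (A=0.9548): product = 0.9548
After subsystem 2 (A=0.9557): product = 0.9125
After subsystem 3 (A=0.9878): product = 0.9014
After subsystem 4 (A=0.9983): product = 0.8998
A_sys = 0.8998

0.8998


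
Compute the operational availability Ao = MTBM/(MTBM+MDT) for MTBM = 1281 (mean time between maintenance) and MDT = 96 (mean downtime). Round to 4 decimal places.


MTBM = 1281
MDT = 96
MTBM + MDT = 1377
Ao = 1281 / 1377
Ao = 0.9303

0.9303


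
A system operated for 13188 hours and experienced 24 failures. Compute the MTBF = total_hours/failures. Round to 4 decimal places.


total_hours = 13188
failures = 24
MTBF = 13188 / 24
MTBF = 549.5

549.5


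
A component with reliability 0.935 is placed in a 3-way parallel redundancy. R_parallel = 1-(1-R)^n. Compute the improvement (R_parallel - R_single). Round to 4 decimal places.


R_single = 0.935, n = 3
1 - R_single = 0.065
(1 - R_single)^n = 0.065^3 = 0.0003
R_parallel = 1 - 0.0003 = 0.9997
Improvement = 0.9997 - 0.935
Improvement = 0.0647

0.0647


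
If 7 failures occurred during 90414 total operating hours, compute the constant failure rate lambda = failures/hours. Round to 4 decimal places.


failures = 7
total_hours = 90414
lambda = 7 / 90414
lambda = 0.0001

0.0001


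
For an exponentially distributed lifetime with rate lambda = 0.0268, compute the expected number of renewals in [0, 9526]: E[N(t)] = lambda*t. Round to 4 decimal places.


lambda = 0.0268
t = 9526
E[N(t)] = lambda * t
E[N(t)] = 0.0268 * 9526
E[N(t)] = 255.2968

255.2968


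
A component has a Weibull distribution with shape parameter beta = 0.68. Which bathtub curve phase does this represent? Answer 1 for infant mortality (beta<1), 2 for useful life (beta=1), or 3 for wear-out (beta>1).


beta = 0.68
Compare beta to 1:
beta < 1 => infant mortality (phase 1)
beta = 1 => useful life (phase 2)
beta > 1 => wear-out (phase 3)
Since beta = 0.68, this is infant mortality (decreasing failure rate)
Phase = 1

1


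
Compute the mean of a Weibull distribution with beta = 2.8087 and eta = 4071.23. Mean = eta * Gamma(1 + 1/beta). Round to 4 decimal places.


beta = 2.8087, eta = 4071.23
1/beta = 0.356
1 + 1/beta = 1.356
Gamma(1.356) = 0.8906
Mean = 4071.23 * 0.8906
Mean = 3625.6592

3625.6592


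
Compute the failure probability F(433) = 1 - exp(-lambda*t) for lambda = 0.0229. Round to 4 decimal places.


lambda = 0.0229, t = 433
lambda * t = 9.9157
exp(-9.9157) = 0.0
F(t) = 1 - 0.0
F(t) = 1.0

1.0


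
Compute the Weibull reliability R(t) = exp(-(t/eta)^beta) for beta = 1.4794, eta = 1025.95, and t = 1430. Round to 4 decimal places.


beta = 1.4794, eta = 1025.95, t = 1430
t/eta = 1430 / 1025.95 = 1.3938
(t/eta)^beta = 1.3938^1.4794 = 1.6343
R(t) = exp(-1.6343)
R(t) = 0.1951

0.1951


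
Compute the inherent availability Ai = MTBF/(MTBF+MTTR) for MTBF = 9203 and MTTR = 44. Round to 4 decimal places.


MTBF = 9203
MTTR = 44
MTBF + MTTR = 9247
Ai = 9203 / 9247
Ai = 0.9952

0.9952


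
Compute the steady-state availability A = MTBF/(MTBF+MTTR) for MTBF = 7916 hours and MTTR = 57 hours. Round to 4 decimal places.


MTBF = 7916
MTTR = 57
MTBF + MTTR = 7973
A = 7916 / 7973
A = 0.9929

0.9929


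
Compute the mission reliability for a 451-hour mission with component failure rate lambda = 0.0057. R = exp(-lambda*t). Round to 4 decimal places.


lambda = 0.0057
mission_time = 451
lambda * t = 0.0057 * 451 = 2.5707
R = exp(-2.5707)
R = 0.0765

0.0765


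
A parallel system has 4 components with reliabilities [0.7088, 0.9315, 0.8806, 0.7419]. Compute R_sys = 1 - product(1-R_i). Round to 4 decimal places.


Components: [0.7088, 0.9315, 0.8806, 0.7419]
(1 - 0.7088) = 0.2912, running product = 0.2912
(1 - 0.9315) = 0.0685, running product = 0.0199
(1 - 0.8806) = 0.1194, running product = 0.0024
(1 - 0.7419) = 0.2581, running product = 0.0006
Product of (1-R_i) = 0.0006
R_sys = 1 - 0.0006 = 0.9994

0.9994


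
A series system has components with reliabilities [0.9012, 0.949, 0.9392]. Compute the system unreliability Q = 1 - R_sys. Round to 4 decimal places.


Components: [0.9012, 0.949, 0.9392]
After component 1: product = 0.9012
After component 2: product = 0.8552
After component 3: product = 0.8032
R_sys = 0.8032
Q = 1 - 0.8032 = 0.1968

0.1968


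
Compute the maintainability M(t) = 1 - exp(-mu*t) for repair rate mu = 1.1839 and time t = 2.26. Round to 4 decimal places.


mu = 1.1839, t = 2.26
mu * t = 1.1839 * 2.26 = 2.6756
exp(-2.6756) = 0.0689
M(t) = 1 - 0.0689
M(t) = 0.9311

0.9311


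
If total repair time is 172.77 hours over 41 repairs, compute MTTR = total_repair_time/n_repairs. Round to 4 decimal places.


total_repair_time = 172.77
n_repairs = 41
MTTR = 172.77 / 41
MTTR = 4.2139

4.2139


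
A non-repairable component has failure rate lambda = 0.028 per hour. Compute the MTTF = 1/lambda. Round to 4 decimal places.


lambda = 0.028
MTTF = 1 / 0.028
MTTF = 35.7143

35.7143


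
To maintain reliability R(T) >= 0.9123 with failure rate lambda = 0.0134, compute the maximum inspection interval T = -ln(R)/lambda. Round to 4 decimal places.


R_target = 0.9123
lambda = 0.0134
-ln(0.9123) = 0.0918
T = 0.0918 / 0.0134
T = 6.8497

6.8497


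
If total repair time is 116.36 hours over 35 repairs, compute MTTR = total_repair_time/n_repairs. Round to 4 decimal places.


total_repair_time = 116.36
n_repairs = 35
MTTR = 116.36 / 35
MTTR = 3.3246

3.3246


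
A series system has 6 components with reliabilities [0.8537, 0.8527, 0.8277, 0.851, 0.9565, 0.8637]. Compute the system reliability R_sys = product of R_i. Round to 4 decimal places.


Components: [0.8537, 0.8527, 0.8277, 0.851, 0.9565, 0.8637]
After component 1 (R=0.8537): product = 0.8537
After component 2 (R=0.8527): product = 0.7279
After component 3 (R=0.8277): product = 0.6025
After component 4 (R=0.851): product = 0.5127
After component 5 (R=0.9565): product = 0.4904
After component 6 (R=0.8637): product = 0.4236
R_sys = 0.4236

0.4236


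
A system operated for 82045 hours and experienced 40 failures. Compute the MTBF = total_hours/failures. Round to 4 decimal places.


total_hours = 82045
failures = 40
MTBF = 82045 / 40
MTBF = 2051.125

2051.125


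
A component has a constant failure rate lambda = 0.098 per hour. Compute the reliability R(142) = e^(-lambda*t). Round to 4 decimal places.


lambda = 0.098
t = 142
lambda * t = 13.916
R(t) = e^(-13.916)
R(t) = 0.0

0.0


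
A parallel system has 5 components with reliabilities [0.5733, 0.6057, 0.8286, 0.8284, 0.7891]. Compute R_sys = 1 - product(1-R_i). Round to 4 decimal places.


Components: [0.5733, 0.6057, 0.8286, 0.8284, 0.7891]
(1 - 0.5733) = 0.4267, running product = 0.4267
(1 - 0.6057) = 0.3943, running product = 0.1682
(1 - 0.8286) = 0.1714, running product = 0.0288
(1 - 0.8284) = 0.1716, running product = 0.0049
(1 - 0.7891) = 0.2109, running product = 0.001
Product of (1-R_i) = 0.001
R_sys = 1 - 0.001 = 0.999

0.999


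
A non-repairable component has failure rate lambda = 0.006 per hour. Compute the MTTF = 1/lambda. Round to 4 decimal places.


lambda = 0.006
MTTF = 1 / 0.006
MTTF = 166.6667

166.6667


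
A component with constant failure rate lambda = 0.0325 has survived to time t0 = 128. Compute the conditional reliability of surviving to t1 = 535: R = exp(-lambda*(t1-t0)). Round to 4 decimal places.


lambda = 0.0325
t0 = 128, t1 = 535
t1 - t0 = 407
lambda * (t1-t0) = 0.0325 * 407 = 13.2275
R = exp(-13.2275)
R = 0.0

0.0


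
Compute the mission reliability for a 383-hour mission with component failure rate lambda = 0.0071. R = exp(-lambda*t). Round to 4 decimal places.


lambda = 0.0071
mission_time = 383
lambda * t = 0.0071 * 383 = 2.7193
R = exp(-2.7193)
R = 0.0659

0.0659


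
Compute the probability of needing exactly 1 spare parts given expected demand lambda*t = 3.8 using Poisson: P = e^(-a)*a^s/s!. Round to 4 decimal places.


a = 3.8, s = 1
e^(-a) = e^(-3.8) = 0.0224
a^s = 3.8^1 = 3.8
s! = 1
P = 0.0224 * 3.8 / 1
P = 0.085

0.085


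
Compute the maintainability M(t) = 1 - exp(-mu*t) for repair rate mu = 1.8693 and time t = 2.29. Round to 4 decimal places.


mu = 1.8693, t = 2.29
mu * t = 1.8693 * 2.29 = 4.2807
exp(-4.2807) = 0.0138
M(t) = 1 - 0.0138
M(t) = 0.9862

0.9862


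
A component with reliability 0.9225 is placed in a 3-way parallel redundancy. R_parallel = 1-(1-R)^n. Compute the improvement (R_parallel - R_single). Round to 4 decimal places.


R_single = 0.9225, n = 3
1 - R_single = 0.0775
(1 - R_single)^n = 0.0775^3 = 0.0005
R_parallel = 1 - 0.0005 = 0.9995
Improvement = 0.9995 - 0.9225
Improvement = 0.077

0.077


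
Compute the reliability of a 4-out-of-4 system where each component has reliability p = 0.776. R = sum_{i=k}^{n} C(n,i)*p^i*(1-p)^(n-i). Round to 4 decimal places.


k = 4, n = 4, p = 0.776
i=4: C(4,4)=1 * 0.776^4 * 0.224^0 = 0.3626
R = sum of terms = 0.3626

0.3626


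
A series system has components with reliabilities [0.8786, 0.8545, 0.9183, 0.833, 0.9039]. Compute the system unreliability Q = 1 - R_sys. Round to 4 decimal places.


Components: [0.8786, 0.8545, 0.9183, 0.833, 0.9039]
After component 1: product = 0.8786
After component 2: product = 0.7508
After component 3: product = 0.6894
After component 4: product = 0.5743
After component 5: product = 0.5191
R_sys = 0.5191
Q = 1 - 0.5191 = 0.4809

0.4809


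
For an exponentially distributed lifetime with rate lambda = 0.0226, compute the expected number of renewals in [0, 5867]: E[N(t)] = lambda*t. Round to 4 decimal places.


lambda = 0.0226
t = 5867
E[N(t)] = lambda * t
E[N(t)] = 0.0226 * 5867
E[N(t)] = 132.5942

132.5942


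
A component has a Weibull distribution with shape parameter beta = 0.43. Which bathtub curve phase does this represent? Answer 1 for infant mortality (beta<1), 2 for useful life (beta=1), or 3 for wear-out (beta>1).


beta = 0.43
Compare beta to 1:
beta < 1 => infant mortality (phase 1)
beta = 1 => useful life (phase 2)
beta > 1 => wear-out (phase 3)
Since beta = 0.43, this is infant mortality (decreasing failure rate)
Phase = 1

1


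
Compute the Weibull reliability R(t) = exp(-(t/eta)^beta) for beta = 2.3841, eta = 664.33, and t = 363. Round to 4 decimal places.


beta = 2.3841, eta = 664.33, t = 363
t/eta = 363 / 664.33 = 0.5464
(t/eta)^beta = 0.5464^2.3841 = 0.2367
R(t) = exp(-0.2367)
R(t) = 0.7892

0.7892


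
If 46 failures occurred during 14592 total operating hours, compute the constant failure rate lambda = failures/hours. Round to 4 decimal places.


failures = 46
total_hours = 14592
lambda = 46 / 14592
lambda = 0.0032

0.0032


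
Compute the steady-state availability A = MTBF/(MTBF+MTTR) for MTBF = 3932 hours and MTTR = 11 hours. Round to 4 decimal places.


MTBF = 3932
MTTR = 11
MTBF + MTTR = 3943
A = 3932 / 3943
A = 0.9972

0.9972


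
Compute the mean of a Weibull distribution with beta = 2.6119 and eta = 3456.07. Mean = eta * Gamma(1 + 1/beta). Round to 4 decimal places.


beta = 2.6119, eta = 3456.07
1/beta = 0.3829
1 + 1/beta = 1.3829
Gamma(1.3829) = 0.8883
Mean = 3456.07 * 0.8883
Mean = 3070.1381

3070.1381


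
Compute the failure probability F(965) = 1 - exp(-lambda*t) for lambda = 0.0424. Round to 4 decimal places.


lambda = 0.0424, t = 965
lambda * t = 40.916
exp(-40.916) = 0.0
F(t) = 1 - 0.0
F(t) = 1.0

1.0


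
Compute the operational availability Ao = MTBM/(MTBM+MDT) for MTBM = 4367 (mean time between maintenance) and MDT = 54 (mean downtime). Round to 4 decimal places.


MTBM = 4367
MDT = 54
MTBM + MDT = 4421
Ao = 4367 / 4421
Ao = 0.9878

0.9878


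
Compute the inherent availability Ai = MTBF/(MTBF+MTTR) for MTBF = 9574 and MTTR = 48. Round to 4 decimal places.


MTBF = 9574
MTTR = 48
MTBF + MTTR = 9622
Ai = 9574 / 9622
Ai = 0.995

0.995


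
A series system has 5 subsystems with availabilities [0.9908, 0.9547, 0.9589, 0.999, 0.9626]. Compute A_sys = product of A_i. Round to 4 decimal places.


Subsystems: [0.9908, 0.9547, 0.9589, 0.999, 0.9626]
After subsystem 1 (A=0.9908): product = 0.9908
After subsystem 2 (A=0.9547): product = 0.9459
After subsystem 3 (A=0.9589): product = 0.907
After subsystem 4 (A=0.999): product = 0.9061
After subsystem 5 (A=0.9626): product = 0.8722
A_sys = 0.8722

0.8722


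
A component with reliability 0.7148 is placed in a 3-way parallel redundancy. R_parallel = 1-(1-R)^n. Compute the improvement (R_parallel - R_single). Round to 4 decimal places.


R_single = 0.7148, n = 3
1 - R_single = 0.2852
(1 - R_single)^n = 0.2852^3 = 0.0232
R_parallel = 1 - 0.0232 = 0.9768
Improvement = 0.9768 - 0.7148
Improvement = 0.262

0.262


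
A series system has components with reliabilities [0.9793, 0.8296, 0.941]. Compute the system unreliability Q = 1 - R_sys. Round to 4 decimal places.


Components: [0.9793, 0.8296, 0.941]
After component 1: product = 0.9793
After component 2: product = 0.8124
After component 3: product = 0.7645
R_sys = 0.7645
Q = 1 - 0.7645 = 0.2355

0.2355


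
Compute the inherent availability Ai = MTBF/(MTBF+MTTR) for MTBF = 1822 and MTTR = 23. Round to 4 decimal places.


MTBF = 1822
MTTR = 23
MTBF + MTTR = 1845
Ai = 1822 / 1845
Ai = 0.9875

0.9875


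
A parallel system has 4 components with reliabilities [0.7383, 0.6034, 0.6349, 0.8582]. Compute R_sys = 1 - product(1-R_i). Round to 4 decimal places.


Components: [0.7383, 0.6034, 0.6349, 0.8582]
(1 - 0.7383) = 0.2617, running product = 0.2617
(1 - 0.6034) = 0.3966, running product = 0.1038
(1 - 0.6349) = 0.3651, running product = 0.0379
(1 - 0.8582) = 0.1418, running product = 0.0054
Product of (1-R_i) = 0.0054
R_sys = 1 - 0.0054 = 0.9946

0.9946


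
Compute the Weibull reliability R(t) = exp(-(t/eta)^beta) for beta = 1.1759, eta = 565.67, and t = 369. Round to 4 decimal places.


beta = 1.1759, eta = 565.67, t = 369
t/eta = 369 / 565.67 = 0.6523
(t/eta)^beta = 0.6523^1.1759 = 0.6051
R(t) = exp(-0.6051)
R(t) = 0.546

0.546


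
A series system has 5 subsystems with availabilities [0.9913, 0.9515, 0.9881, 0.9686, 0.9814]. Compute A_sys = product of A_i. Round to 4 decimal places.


Subsystems: [0.9913, 0.9515, 0.9881, 0.9686, 0.9814]
After subsystem 1 (A=0.9913): product = 0.9913
After subsystem 2 (A=0.9515): product = 0.9432
After subsystem 3 (A=0.9881): product = 0.932
After subsystem 4 (A=0.9686): product = 0.9027
After subsystem 5 (A=0.9814): product = 0.8859
A_sys = 0.8859

0.8859


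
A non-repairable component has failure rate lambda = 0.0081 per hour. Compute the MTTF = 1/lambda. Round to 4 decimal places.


lambda = 0.0081
MTTF = 1 / 0.0081
MTTF = 123.4568

123.4568


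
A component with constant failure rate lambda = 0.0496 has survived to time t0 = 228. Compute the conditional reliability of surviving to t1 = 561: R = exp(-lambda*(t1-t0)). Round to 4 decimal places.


lambda = 0.0496
t0 = 228, t1 = 561
t1 - t0 = 333
lambda * (t1-t0) = 0.0496 * 333 = 16.5168
R = exp(-16.5168)
R = 0.0

0.0


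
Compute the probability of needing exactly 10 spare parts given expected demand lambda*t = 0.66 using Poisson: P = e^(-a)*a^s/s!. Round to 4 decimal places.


a = 0.66, s = 10
e^(-a) = e^(-0.66) = 0.5169
a^s = 0.66^10 = 0.0157
s! = 3628800
P = 0.5169 * 0.0157 / 3628800
P = 0.0

0.0


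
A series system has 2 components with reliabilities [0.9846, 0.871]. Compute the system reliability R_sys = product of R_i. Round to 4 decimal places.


Components: [0.9846, 0.871]
After component 1 (R=0.9846): product = 0.9846
After component 2 (R=0.871): product = 0.8576
R_sys = 0.8576

0.8576


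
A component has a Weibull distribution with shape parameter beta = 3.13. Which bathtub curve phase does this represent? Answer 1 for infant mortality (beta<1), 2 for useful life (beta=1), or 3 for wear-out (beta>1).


beta = 3.13
Compare beta to 1:
beta < 1 => infant mortality (phase 1)
beta = 1 => useful life (phase 2)
beta > 1 => wear-out (phase 3)
Since beta = 3.13, this is wear-out (increasing failure rate)
Phase = 3

3


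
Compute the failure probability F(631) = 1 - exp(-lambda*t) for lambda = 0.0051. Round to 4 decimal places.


lambda = 0.0051, t = 631
lambda * t = 3.2181
exp(-3.2181) = 0.04
F(t) = 1 - 0.04
F(t) = 0.96

0.96


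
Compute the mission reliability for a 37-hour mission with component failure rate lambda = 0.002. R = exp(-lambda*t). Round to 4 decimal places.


lambda = 0.002
mission_time = 37
lambda * t = 0.002 * 37 = 0.074
R = exp(-0.074)
R = 0.9287

0.9287


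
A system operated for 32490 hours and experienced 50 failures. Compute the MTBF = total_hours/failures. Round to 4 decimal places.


total_hours = 32490
failures = 50
MTBF = 32490 / 50
MTBF = 649.8

649.8


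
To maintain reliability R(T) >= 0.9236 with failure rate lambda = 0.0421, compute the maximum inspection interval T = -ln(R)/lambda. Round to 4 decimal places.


R_target = 0.9236
lambda = 0.0421
-ln(0.9236) = 0.0795
T = 0.0795 / 0.0421
T = 1.8878

1.8878


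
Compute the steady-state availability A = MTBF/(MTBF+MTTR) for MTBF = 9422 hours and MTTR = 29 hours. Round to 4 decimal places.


MTBF = 9422
MTTR = 29
MTBF + MTTR = 9451
A = 9422 / 9451
A = 0.9969

0.9969


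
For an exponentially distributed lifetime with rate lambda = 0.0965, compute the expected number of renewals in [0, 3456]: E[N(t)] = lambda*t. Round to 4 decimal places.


lambda = 0.0965
t = 3456
E[N(t)] = lambda * t
E[N(t)] = 0.0965 * 3456
E[N(t)] = 333.504

333.504


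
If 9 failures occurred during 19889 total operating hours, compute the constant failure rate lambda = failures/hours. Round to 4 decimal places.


failures = 9
total_hours = 19889
lambda = 9 / 19889
lambda = 0.0005

0.0005


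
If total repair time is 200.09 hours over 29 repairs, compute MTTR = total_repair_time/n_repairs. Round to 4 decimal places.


total_repair_time = 200.09
n_repairs = 29
MTTR = 200.09 / 29
MTTR = 6.8997

6.8997


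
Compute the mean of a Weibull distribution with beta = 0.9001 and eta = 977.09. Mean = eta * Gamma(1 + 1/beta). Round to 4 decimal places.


beta = 0.9001, eta = 977.09
1/beta = 1.111
1 + 1/beta = 2.111
Gamma(2.111) = 1.0521
Mean = 977.09 * 1.0521
Mean = 1028.0158

1028.0158


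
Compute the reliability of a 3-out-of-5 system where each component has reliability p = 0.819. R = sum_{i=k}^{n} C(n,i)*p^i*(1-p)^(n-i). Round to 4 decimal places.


k = 3, n = 5, p = 0.819
i=3: C(5,3)=10 * 0.819^3 * 0.181^2 = 0.18
i=4: C(5,4)=5 * 0.819^4 * 0.181^1 = 0.4072
i=5: C(5,5)=1 * 0.819^5 * 0.181^0 = 0.3685
R = sum of terms = 0.9556

0.9556


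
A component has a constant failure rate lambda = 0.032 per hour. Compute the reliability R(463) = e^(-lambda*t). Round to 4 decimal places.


lambda = 0.032
t = 463
lambda * t = 14.816
R(t) = e^(-14.816)
R(t) = 0.0

0.0


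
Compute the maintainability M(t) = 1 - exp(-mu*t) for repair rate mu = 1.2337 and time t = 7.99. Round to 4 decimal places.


mu = 1.2337, t = 7.99
mu * t = 1.2337 * 7.99 = 9.8573
exp(-9.8573) = 0.0001
M(t) = 1 - 0.0001
M(t) = 0.9999

0.9999


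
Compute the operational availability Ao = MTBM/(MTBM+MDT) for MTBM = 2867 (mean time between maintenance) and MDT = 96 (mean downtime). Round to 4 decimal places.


MTBM = 2867
MDT = 96
MTBM + MDT = 2963
Ao = 2867 / 2963
Ao = 0.9676

0.9676


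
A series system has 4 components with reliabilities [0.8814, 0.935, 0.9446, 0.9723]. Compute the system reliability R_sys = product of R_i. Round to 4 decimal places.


Components: [0.8814, 0.935, 0.9446, 0.9723]
After component 1 (R=0.8814): product = 0.8814
After component 2 (R=0.935): product = 0.8241
After component 3 (R=0.9446): product = 0.7785
After component 4 (R=0.9723): product = 0.7569
R_sys = 0.7569

0.7569


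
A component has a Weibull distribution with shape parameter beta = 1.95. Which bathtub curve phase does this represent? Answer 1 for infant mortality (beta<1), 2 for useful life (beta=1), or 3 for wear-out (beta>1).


beta = 1.95
Compare beta to 1:
beta < 1 => infant mortality (phase 1)
beta = 1 => useful life (phase 2)
beta > 1 => wear-out (phase 3)
Since beta = 1.95, this is wear-out (increasing failure rate)
Phase = 3

3


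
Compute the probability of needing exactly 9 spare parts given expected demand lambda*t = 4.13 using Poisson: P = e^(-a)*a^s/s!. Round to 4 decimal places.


a = 4.13, s = 9
e^(-a) = e^(-4.13) = 0.0161
a^s = 4.13^9 = 349583.1287
s! = 362880
P = 0.0161 * 349583.1287 / 362880
P = 0.0155

0.0155


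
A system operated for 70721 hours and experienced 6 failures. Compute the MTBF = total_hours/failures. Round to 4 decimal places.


total_hours = 70721
failures = 6
MTBF = 70721 / 6
MTBF = 11786.8333

11786.8333


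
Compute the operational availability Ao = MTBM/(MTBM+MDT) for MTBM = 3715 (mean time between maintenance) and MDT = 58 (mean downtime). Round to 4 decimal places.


MTBM = 3715
MDT = 58
MTBM + MDT = 3773
Ao = 3715 / 3773
Ao = 0.9846

0.9846


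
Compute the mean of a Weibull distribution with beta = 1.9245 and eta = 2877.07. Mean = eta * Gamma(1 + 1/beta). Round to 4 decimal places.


beta = 1.9245, eta = 2877.07
1/beta = 0.5196
1 + 1/beta = 1.5196
Gamma(1.5196) = 0.887
Mean = 2877.07 * 0.887
Mean = 2552.0189

2552.0189


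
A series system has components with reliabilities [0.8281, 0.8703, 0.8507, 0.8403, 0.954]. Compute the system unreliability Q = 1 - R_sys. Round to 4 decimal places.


Components: [0.8281, 0.8703, 0.8507, 0.8403, 0.954]
After component 1: product = 0.8281
After component 2: product = 0.7207
After component 3: product = 0.6131
After component 4: product = 0.5152
After component 5: product = 0.4915
R_sys = 0.4915
Q = 1 - 0.4915 = 0.5085

0.5085


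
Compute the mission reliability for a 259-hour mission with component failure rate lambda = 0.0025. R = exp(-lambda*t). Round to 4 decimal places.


lambda = 0.0025
mission_time = 259
lambda * t = 0.0025 * 259 = 0.6475
R = exp(-0.6475)
R = 0.5234

0.5234


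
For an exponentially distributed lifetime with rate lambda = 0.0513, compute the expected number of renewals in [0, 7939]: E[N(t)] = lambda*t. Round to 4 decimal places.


lambda = 0.0513
t = 7939
E[N(t)] = lambda * t
E[N(t)] = 0.0513 * 7939
E[N(t)] = 407.2707

407.2707


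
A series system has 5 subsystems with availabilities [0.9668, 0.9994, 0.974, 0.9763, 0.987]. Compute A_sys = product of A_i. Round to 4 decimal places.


Subsystems: [0.9668, 0.9994, 0.974, 0.9763, 0.987]
After subsystem 1 (A=0.9668): product = 0.9668
After subsystem 2 (A=0.9994): product = 0.9662
After subsystem 3 (A=0.974): product = 0.9411
After subsystem 4 (A=0.9763): product = 0.9188
After subsystem 5 (A=0.987): product = 0.9068
A_sys = 0.9068

0.9068


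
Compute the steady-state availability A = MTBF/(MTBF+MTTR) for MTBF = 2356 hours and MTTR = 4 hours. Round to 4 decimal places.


MTBF = 2356
MTTR = 4
MTBF + MTTR = 2360
A = 2356 / 2360
A = 0.9983

0.9983


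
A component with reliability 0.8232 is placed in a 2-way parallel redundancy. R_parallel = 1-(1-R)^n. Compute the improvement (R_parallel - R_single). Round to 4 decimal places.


R_single = 0.8232, n = 2
1 - R_single = 0.1768
(1 - R_single)^n = 0.1768^2 = 0.0313
R_parallel = 1 - 0.0313 = 0.9687
Improvement = 0.9687 - 0.8232
Improvement = 0.1455

0.1455


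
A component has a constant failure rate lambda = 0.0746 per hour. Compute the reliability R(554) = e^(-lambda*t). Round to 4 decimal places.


lambda = 0.0746
t = 554
lambda * t = 41.3284
R(t) = e^(-41.3284)
R(t) = 0.0

0.0


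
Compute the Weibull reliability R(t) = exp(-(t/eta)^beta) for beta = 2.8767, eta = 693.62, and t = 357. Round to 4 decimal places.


beta = 2.8767, eta = 693.62, t = 357
t/eta = 357 / 693.62 = 0.5147
(t/eta)^beta = 0.5147^2.8767 = 0.148
R(t) = exp(-0.148)
R(t) = 0.8624

0.8624


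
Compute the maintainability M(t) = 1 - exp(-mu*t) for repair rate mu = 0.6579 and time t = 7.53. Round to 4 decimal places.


mu = 0.6579, t = 7.53
mu * t = 0.6579 * 7.53 = 4.954
exp(-4.954) = 0.0071
M(t) = 1 - 0.0071
M(t) = 0.9929

0.9929


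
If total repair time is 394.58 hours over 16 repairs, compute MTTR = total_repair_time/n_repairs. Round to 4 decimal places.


total_repair_time = 394.58
n_repairs = 16
MTTR = 394.58 / 16
MTTR = 24.6612

24.6612


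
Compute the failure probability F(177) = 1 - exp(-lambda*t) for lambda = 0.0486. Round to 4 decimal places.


lambda = 0.0486, t = 177
lambda * t = 8.6022
exp(-8.6022) = 0.0002
F(t) = 1 - 0.0002
F(t) = 0.9998

0.9998


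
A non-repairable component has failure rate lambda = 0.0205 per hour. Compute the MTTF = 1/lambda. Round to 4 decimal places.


lambda = 0.0205
MTTF = 1 / 0.0205
MTTF = 48.7805

48.7805


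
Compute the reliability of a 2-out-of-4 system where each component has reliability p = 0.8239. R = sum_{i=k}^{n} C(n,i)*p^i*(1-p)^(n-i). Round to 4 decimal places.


k = 2, n = 4, p = 0.8239
i=2: C(4,2)=6 * 0.8239^2 * 0.1761^2 = 0.1263
i=3: C(4,3)=4 * 0.8239^3 * 0.1761^1 = 0.394
i=4: C(4,4)=1 * 0.8239^4 * 0.1761^0 = 0.4608
R = sum of terms = 0.981

0.981


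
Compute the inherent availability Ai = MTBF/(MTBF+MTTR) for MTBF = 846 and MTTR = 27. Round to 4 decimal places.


MTBF = 846
MTTR = 27
MTBF + MTTR = 873
Ai = 846 / 873
Ai = 0.9691

0.9691


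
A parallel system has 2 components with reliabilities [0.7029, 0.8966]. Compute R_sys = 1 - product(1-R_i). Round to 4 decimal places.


Components: [0.7029, 0.8966]
(1 - 0.7029) = 0.2971, running product = 0.2971
(1 - 0.8966) = 0.1034, running product = 0.0307
Product of (1-R_i) = 0.0307
R_sys = 1 - 0.0307 = 0.9693

0.9693


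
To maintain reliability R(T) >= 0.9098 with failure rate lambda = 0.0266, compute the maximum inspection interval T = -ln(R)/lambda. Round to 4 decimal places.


R_target = 0.9098
lambda = 0.0266
-ln(0.9098) = 0.0945
T = 0.0945 / 0.0266
T = 3.5538

3.5538


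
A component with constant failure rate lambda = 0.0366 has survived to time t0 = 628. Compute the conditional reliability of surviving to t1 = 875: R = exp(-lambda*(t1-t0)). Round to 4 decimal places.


lambda = 0.0366
t0 = 628, t1 = 875
t1 - t0 = 247
lambda * (t1-t0) = 0.0366 * 247 = 9.0402
R = exp(-9.0402)
R = 0.0001

0.0001


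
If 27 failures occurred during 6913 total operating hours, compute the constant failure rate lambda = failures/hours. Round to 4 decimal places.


failures = 27
total_hours = 6913
lambda = 27 / 6913
lambda = 0.0039

0.0039


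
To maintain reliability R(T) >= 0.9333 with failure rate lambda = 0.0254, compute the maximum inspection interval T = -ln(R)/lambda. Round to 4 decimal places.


R_target = 0.9333
lambda = 0.0254
-ln(0.9333) = 0.069
T = 0.069 / 0.0254
T = 2.7177

2.7177


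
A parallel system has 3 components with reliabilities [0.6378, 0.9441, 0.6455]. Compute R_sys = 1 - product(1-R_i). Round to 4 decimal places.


Components: [0.6378, 0.9441, 0.6455]
(1 - 0.6378) = 0.3622, running product = 0.3622
(1 - 0.9441) = 0.0559, running product = 0.0202
(1 - 0.6455) = 0.3545, running product = 0.0072
Product of (1-R_i) = 0.0072
R_sys = 1 - 0.0072 = 0.9928

0.9928


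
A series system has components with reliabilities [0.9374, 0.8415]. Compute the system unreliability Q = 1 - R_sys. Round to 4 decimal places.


Components: [0.9374, 0.8415]
After component 1: product = 0.9374
After component 2: product = 0.7888
R_sys = 0.7888
Q = 1 - 0.7888 = 0.2112

0.2112


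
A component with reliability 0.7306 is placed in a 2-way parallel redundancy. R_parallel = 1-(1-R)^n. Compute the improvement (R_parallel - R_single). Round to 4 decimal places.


R_single = 0.7306, n = 2
1 - R_single = 0.2694
(1 - R_single)^n = 0.2694^2 = 0.0726
R_parallel = 1 - 0.0726 = 0.9274
Improvement = 0.9274 - 0.7306
Improvement = 0.1968

0.1968


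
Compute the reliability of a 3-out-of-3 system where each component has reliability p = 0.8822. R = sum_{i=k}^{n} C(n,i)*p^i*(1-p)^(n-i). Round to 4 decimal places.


k = 3, n = 3, p = 0.8822
i=3: C(3,3)=1 * 0.8822^3 * 0.1178^0 = 0.6866
R = sum of terms = 0.6866

0.6866


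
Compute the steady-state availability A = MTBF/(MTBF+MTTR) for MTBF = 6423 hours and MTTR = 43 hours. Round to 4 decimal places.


MTBF = 6423
MTTR = 43
MTBF + MTTR = 6466
A = 6423 / 6466
A = 0.9933

0.9933


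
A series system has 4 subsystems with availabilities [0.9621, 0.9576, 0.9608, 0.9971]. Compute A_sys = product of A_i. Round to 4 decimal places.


Subsystems: [0.9621, 0.9576, 0.9608, 0.9971]
After subsystem 1 (A=0.9621): product = 0.9621
After subsystem 2 (A=0.9576): product = 0.9213
After subsystem 3 (A=0.9608): product = 0.8852
After subsystem 4 (A=0.9971): product = 0.8826
A_sys = 0.8826

0.8826


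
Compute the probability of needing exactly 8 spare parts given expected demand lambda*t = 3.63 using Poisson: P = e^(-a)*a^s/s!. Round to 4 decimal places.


a = 3.63, s = 8
e^(-a) = e^(-3.63) = 0.0265
a^s = 3.63^8 = 30147.6178
s! = 40320
P = 0.0265 * 30147.6178 / 40320
P = 0.0198

0.0198


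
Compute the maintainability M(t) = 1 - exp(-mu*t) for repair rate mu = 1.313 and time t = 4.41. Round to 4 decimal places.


mu = 1.313, t = 4.41
mu * t = 1.313 * 4.41 = 5.7903
exp(-5.7903) = 0.0031
M(t) = 1 - 0.0031
M(t) = 0.9969

0.9969


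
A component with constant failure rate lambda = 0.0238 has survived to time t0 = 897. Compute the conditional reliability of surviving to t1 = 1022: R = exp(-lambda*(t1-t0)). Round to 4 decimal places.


lambda = 0.0238
t0 = 897, t1 = 1022
t1 - t0 = 125
lambda * (t1-t0) = 0.0238 * 125 = 2.975
R = exp(-2.975)
R = 0.051

0.051
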